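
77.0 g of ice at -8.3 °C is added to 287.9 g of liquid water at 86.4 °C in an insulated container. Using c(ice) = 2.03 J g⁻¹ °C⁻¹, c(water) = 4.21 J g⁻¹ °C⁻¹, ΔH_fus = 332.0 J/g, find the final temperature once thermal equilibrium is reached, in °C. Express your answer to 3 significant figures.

Heat to bring ice to 0 °C and melt it: q₁ = 77.0×2.03×8.3 + 77.0×332.0 = 26861 J
Heat the water can supply cooling to 0 °C: 287.9×4.21×86.4 = 104722 J > q₁, so all ice melts.
Energy balance: 287.9×4.21×(86.4 − T) = 26861 + 77.0×4.21×(T − 0)
1212.059(86.4 − T) = 26861 + 324.17 T
104722 − 26861 = 1536.229 T
T = 77861 / 1536.229 = 50.68 °C

T_f = 50.7 °C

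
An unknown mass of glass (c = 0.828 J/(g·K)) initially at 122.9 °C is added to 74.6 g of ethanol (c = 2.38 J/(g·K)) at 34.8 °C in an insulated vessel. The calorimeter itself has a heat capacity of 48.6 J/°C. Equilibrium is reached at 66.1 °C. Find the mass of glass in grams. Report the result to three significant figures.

m = 151 g

q_gained = (74.6 × 2.38 + 48.6) × (66.1 − 34.8) = 7078.4 J
q_lost = m × 0.828 × (122.9 − 66.1) = 47.0304 m
m = 7078.4 / 47.0304 = 151 g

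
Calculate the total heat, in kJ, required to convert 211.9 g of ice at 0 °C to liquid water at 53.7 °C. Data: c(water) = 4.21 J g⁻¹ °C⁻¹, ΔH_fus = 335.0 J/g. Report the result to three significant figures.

q1 (melt at 0 °C): 211.9 × 335.0 = 70987 J
q2 (heat water 0.0→53.7 °C): 211.9 × 4.21 × 53.7 = 47906 J
Total: 70987 + 47906 = 118893 J = 119 kJ

q = 119 kJ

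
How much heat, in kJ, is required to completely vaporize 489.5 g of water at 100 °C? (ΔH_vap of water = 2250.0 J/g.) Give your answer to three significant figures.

q = 1100 kJ

q = m × ΔH_vap = 489.5 × 2250.0 = 1101000 J = 1100 kJ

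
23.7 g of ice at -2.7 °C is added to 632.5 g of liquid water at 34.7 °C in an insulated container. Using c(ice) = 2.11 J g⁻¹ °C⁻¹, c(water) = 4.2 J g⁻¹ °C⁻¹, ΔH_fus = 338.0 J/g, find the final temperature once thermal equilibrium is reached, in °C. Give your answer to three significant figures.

Heat to bring ice to 0 °C and melt it: q₁ = 23.7×2.11×2.7 + 23.7×338.0 = 8145.6 J
Heat the water can supply cooling to 0 °C: 632.5×4.2×34.7 = 92180.6 J > q₁, so all ice melts.
Energy balance: 632.5×4.2×(34.7 − T) = 8145.6 + 23.7×4.2×(T − 0)
2656.5(34.7 − T) = 8145.6 + 99.54 T
92180.6 − 8145.6 = 2756.04 T
T = 84035.0 / 2756.04 = 30.49 °C

T_f = 30.5 °C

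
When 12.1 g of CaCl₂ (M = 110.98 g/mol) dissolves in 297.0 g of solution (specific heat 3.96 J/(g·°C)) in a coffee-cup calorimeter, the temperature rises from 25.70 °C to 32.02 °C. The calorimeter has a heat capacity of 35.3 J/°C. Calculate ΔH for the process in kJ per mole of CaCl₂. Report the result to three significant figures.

|ΔT| = |32.02 − 25.70| = 6.32 °C
|q_surr| = (297.0 × 3.96 + 35.3) × 6.32 = 1211.42 × 6.32 = 7656 J
n(CaCl₂) = 12.1 / 110.98 = 0.1090 mol
Temperature rose, so q_rxn = −|q_surr| = -7.656 kJ
ΔH = q_rxn / n = -70.24 kJ/mol

ΔH = -70.2 kJ/mol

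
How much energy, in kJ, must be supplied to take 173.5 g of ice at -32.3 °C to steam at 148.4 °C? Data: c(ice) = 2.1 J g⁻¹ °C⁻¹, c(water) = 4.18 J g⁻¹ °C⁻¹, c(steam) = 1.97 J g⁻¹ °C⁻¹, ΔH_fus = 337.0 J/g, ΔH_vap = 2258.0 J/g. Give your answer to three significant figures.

q1 (heat ice -32.3→0.0 °C): 173.5 × 2.1 × 32.3 = 11769 J
q2 (melt at 0 °C): 173.5 × 337.0 = 58470 J
q3 (heat water 0.0→100.0 °C): 173.5 × 4.18 × 100.0 = 72523 J
q4 (vaporize at 100 °C): 173.5 × 2258.0 = 391763 J
q5 (heat steam 100.0→148.4 °C): 173.5 × 1.97 × 48.4 = 16543 J
Total: 11769 + 58470 + 72523 + 391763 + 16543 = 551068 J = 551 kJ

q = 551 kJ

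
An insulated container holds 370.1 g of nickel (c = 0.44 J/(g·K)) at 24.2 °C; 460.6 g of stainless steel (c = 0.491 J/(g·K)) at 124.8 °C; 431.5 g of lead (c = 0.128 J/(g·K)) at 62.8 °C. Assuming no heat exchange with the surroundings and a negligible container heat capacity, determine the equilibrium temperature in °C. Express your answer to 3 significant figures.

T_f = 80.2 °C

Σ mᵢcᵢ(T − Tᵢ) = 0  ⇒  T = Σ mᵢcᵢTᵢ / Σ mᵢcᵢ
Σ mᵢcᵢ = 370.1×0.44 + 460.6×0.491 + 431.5×0.128 = 444.2306
Σ mᵢcᵢTᵢ = 162.844×24.2 + 226.1546×124.8 + 55.232×62.8 = 35633
T = 35633 / 444.2306 = 80.21 °C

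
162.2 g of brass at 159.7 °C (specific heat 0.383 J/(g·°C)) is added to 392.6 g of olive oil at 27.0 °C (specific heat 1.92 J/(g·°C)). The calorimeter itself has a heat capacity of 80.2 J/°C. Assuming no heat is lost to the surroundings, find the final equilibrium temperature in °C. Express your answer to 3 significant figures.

Heat lost by brass = heat gained by olive oil + calorimeter.
(162.2)(0.383)(159.7 − T) = [(392.6)(1.92) + 80.2](T − 27.0)
62.1226 (159.7 − T) = 833.992 (T − 27.0)
9921.0 − 62.1226 T = 833.992 T − 22518
32439.0 = 896.1146 T
T = 36.20 °C

T_f = 36.2 °C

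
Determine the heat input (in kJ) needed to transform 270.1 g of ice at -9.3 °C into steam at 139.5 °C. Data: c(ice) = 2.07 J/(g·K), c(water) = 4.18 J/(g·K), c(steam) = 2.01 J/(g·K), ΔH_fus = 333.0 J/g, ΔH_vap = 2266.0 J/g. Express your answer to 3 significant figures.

q = 842 kJ

q1 (heat ice -9.3→0.0 °C): 270.1 × 2.07 × 9.3 = 5200 J
q2 (melt at 0 °C): 270.1 × 333.0 = 89943 J
q3 (heat water 0.0→100.0 °C): 270.1 × 4.18 × 100.0 = 112902 J
q4 (vaporize at 100 °C): 270.1 × 2266.0 = 612047 J
q5 (heat steam 100.0→139.5 °C): 270.1 × 2.01 × 39.5 = 21445 J
Total: 5200 + 89943 + 112902 + 612047 + 21445 = 841537 J = 842 kJ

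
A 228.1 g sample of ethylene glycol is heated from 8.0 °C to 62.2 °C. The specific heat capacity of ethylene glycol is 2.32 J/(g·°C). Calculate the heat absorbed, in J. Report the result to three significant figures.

q = 28700 J

q = m c ΔT = 228.1 × 2.32 × (62.2 − 8.0)
q = 228.1 × 2.32 × 54.2 = 28680 J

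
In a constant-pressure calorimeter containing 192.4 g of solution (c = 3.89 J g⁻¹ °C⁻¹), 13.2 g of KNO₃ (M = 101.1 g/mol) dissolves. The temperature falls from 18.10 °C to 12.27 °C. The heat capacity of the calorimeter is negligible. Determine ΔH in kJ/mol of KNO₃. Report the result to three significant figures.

ΔH = 33.4 kJ/mol

|ΔT| = |12.27 − 18.10| = 5.83 °C
|q_surr| = (192.4 × 3.89) × 5.83 = 748.436 × 5.83 = 4363 J
n(KNO₃) = 13.2 / 101.1 = 0.1306 mol
Temperature fell, so q_rxn = +|q_surr| = 4.363 kJ
ΔH = q_rxn / n = 33.41 kJ/mol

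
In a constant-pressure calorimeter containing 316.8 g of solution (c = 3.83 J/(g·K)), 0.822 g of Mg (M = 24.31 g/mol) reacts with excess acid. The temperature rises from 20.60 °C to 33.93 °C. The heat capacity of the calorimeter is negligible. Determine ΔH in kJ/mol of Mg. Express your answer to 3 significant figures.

|ΔT| = |33.93 − 20.60| = 13.33 °C
|q_surr| = (316.8 × 3.83) × 13.33 = 1213.344 × 13.33 = 16170 J
n(Mg) = 0.822 / 24.31 = 0.03381 mol
Temperature rose, so q_rxn = −|q_surr| = -16.17 kJ
ΔH = q_rxn / n = -478.3 kJ/mol

ΔH = -478 kJ/mol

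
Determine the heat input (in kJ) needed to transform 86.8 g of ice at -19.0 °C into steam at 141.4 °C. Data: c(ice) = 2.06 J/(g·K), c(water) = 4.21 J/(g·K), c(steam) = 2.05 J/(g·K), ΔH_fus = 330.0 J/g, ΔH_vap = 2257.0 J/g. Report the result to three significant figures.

q1 (heat ice -19.0→0.0 °C): 86.8 × 2.06 × 19.0 = 3397 J
q2 (melt at 0 °C): 86.8 × 330.0 = 28644 J
q3 (heat water 0.0→100.0 °C): 86.8 × 4.21 × 100.0 = 36543 J
q4 (vaporize at 100 °C): 86.8 × 2257.0 = 195908 J
q5 (heat steam 100.0→141.4 °C): 86.8 × 2.05 × 41.4 = 7367 J
Total: 3397 + 28644 + 36543 + 195908 + 7367 = 271859 J = 272 kJ

q = 272 kJ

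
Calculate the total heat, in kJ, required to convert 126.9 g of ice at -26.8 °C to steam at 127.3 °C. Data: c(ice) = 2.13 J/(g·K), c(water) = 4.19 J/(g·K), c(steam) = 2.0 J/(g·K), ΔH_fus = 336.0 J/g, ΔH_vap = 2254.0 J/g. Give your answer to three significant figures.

q1 (heat ice -26.8→0.0 °C): 126.9 × 2.13 × 26.8 = 7244 J
q2 (melt at 0 °C): 126.9 × 336.0 = 42638 J
q3 (heat water 0.0→100.0 °C): 126.9 × 4.19 × 100.0 = 53171 J
q4 (vaporize at 100 °C): 126.9 × 2254.0 = 286033 J
q5 (heat steam 100.0→127.3 °C): 126.9 × 2.0 × 27.3 = 6929 J
Total: 7244 + 42638 + 53171 + 286033 + 6929 = 396015 J = 396 kJ

q = 396 kJ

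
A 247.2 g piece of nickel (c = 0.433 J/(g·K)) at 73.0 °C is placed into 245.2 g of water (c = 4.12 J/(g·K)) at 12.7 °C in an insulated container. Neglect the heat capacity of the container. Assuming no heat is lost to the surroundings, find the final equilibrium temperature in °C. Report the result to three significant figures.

T_f = 18.5 °C

Heat lost by nickel = heat gained by water.
(247.2)(0.433)(73.0 − T) = (245.2)(4.12)(T − 12.7)
107.0376 (73.0 − T) = 1010.224 (T − 12.7)
7813.7 − 107.0376 T = 1010.224 T − 12830
20643.7 = 1117.2616 T
T = 18.48 °C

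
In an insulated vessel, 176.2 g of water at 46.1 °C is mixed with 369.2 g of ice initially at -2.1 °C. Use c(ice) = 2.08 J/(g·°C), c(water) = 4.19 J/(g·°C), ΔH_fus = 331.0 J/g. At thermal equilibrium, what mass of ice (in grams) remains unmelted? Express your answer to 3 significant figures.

m_ice remaining = 271 g

Heat to warm all ice to 0 °C: 369.2×2.08×2.1 = 1612.7 J
Heat released by water cooling to 0 °C: 176.2×4.19×46.1 = 34035 J
34035 J < 1612.7 + 369.2×331.0 = 123817.9 J, so not all ice melts; final T = 0 °C.
Heat left for melting: 34035 − 1612.7 = 32422.3 J
Mass melted = 32422.3 / 331.0 = 97.95 g
Ice remaining = 369.2 − 97.95 = 271.25 g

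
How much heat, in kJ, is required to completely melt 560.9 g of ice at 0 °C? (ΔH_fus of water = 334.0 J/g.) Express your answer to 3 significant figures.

q = 187 kJ

q = m × ΔH_fus = 560.9 × 334.0 = 187300 J = 187 kJ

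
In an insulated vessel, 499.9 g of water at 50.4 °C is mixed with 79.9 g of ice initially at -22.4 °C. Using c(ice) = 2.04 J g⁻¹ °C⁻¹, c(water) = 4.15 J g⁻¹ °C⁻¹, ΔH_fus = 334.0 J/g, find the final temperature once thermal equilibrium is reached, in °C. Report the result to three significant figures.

Heat to bring ice to 0 °C and melt it: q₁ = 79.9×2.04×22.4 + 79.9×334.0 = 30338 J
Heat the water can supply cooling to 0 °C: 499.9×4.15×50.4 = 104559 J > q₁, so all ice melts.
Energy balance: 499.9×4.15×(50.4 − T) = 30338 + 79.9×4.15×(T − 0)
2074.585(50.4 − T) = 30338 + 331.585 T
104559 − 30338 = 2406.170 T
T = 74221 / 2406.170 = 30.846 °C

T_f = 30.8 °C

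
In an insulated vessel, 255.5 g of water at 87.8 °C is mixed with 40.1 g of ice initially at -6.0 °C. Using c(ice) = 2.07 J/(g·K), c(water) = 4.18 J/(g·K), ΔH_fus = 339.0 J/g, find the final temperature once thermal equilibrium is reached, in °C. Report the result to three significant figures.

Heat to bring ice to 0 °C and melt it: q₁ = 40.1×2.07×6.0 + 40.1×339.0 = 14092 J
Heat the water can supply cooling to 0 °C: 255.5×4.18×87.8 = 93769.5 J > q₁, so all ice melts.
Energy balance: 255.5×4.18×(87.8 − T) = 14092 + 40.1×4.18×(T − 0)
1067.99(87.8 − T) = 14092 + 167.618 T
93769.5 − 14092 = 1235.608 T
T = 79677.5 / 1235.608 = 64.48 °C

T_f = 64.5 °C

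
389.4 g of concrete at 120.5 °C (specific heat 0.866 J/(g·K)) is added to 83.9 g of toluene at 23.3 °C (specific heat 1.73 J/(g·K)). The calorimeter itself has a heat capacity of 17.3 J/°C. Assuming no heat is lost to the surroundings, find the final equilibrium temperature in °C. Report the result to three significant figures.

T_f = 88.9 °C

Heat lost by concrete = heat gained by toluene + calorimeter.
(389.4)(0.866)(120.5 − T) = [(83.9)(1.73) + 17.3](T − 23.3)
337.2204 (120.5 − T) = 162.447 (T − 23.3)
40635 − 337.2204 T = 162.447 T − 3785.0
44420.0 = 499.6674 T
T = 88.90 °C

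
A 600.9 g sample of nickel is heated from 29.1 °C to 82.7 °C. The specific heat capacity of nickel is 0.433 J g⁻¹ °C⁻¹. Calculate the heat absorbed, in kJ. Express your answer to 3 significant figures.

q = 13.9 kJ

q = m c ΔT = 600.9 × 0.433 × (82.7 − 29.1)
q = 600.9 × 0.433 × 53.6 = 13946 J = 13.9 kJ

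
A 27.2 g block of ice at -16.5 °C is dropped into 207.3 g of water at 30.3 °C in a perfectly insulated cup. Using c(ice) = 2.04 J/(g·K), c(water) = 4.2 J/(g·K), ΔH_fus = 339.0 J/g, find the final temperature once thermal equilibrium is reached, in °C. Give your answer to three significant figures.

Heat to bring ice to 0 °C and melt it: q₁ = 27.2×2.04×16.5 + 27.2×339.0 = 10136 J
Heat the water can supply cooling to 0 °C: 207.3×4.2×30.3 = 26381.0 J > q₁, so all ice melts.
Energy balance: 207.3×4.2×(30.3 − T) = 10136 + 27.2×4.2×(T − 0)
870.66(30.3 − T) = 10136 + 114.24 T
26381.0 − 10136 = 984.90 T
T = 16245.0 / 984.90 = 16.49 °C

T_f = 16.5 °C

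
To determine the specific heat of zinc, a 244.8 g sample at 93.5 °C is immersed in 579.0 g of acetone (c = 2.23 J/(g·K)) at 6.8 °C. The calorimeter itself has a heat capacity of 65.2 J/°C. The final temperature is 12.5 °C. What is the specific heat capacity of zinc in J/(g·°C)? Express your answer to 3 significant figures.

q_gained = (579.0 × 2.23 + 65.2) × (12.5 − 6.8) = 7731 J
q_lost = 244.8 × c × (93.5 − 12.5) = 19828.8 c
Set equal: c = 7731 / 19828.8 = 0.390 J/(g·°C)

c = 0.390 J/(g·°C)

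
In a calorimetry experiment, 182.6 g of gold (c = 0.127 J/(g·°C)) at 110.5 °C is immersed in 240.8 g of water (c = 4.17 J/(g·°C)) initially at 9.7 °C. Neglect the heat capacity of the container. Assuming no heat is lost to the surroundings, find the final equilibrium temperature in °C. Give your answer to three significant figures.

Heat lost by gold = heat gained by water.
(182.6)(0.127)(110.5 − T) = (240.8)(4.17)(T − 9.7)
23.1902 (110.5 − T) = 1004.136 (T − 9.7)
2562.5 − 23.1902 T = 1004.136 T − 9740.1
12302.6 = 1027.3262 T
T = 11.98 °C

T_f = 12.0 °C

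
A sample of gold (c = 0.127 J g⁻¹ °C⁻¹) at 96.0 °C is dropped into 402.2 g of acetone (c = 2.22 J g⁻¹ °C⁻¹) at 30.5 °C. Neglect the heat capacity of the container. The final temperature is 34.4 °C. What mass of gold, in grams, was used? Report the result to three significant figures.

m = 445 g

q_gained = (402.2 × 2.22) × (34.4 − 30.5) = 3482 J
q_lost = m × 0.127 × (96.0 − 34.4) = 7.8232 m
m = 3482 / 7.8232 = 445 g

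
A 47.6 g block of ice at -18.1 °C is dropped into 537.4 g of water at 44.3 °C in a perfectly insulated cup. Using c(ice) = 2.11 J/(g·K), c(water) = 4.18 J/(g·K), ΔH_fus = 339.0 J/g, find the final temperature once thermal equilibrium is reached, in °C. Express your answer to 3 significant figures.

Heat to bring ice to 0 °C and melt it: q₁ = 47.6×2.11×18.1 + 47.6×339.0 = 17954 J
Heat the water can supply cooling to 0 °C: 537.4×4.18×44.3 = 99512.5 J > q₁, so all ice melts.
Energy balance: 537.4×4.18×(44.3 − T) = 17954 + 47.6×4.18×(T − 0)
2246.332(44.3 − T) = 17954 + 198.968 T
99512.5 − 17954 = 2445.300 T
T = 81558.5 / 2445.300 = 33.35 °C

T_f = 33.4 °C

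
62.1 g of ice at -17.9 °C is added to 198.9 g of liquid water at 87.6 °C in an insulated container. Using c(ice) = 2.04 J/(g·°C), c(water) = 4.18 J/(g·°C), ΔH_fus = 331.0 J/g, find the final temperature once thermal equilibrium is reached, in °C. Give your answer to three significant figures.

Heat to bring ice to 0 °C and melt it: q₁ = 62.1×2.04×17.9 + 62.1×331.0 = 22823 J
Heat the water can supply cooling to 0 °C: 198.9×4.18×87.6 = 72830.8 J > q₁, so all ice melts.
Energy balance: 198.9×4.18×(87.6 − T) = 22823 + 62.1×4.18×(T − 0)
831.402(87.6 − T) = 22823 + 259.578 T
72830.8 − 22823 = 1090.980 T
T = 50007.8 / 1090.980 = 45.84 °C

T_f = 45.8 °C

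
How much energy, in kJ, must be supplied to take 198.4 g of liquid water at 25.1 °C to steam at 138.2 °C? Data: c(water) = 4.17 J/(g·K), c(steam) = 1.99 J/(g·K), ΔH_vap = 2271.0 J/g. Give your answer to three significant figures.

q = 528 kJ

q1 (heat water 25.1→100.0 °C): 198.4 × 4.17 × 74.9 = 61967 J
q2 (vaporize at 100 °C): 198.4 × 2271.0 = 450566 J
q3 (heat steam 100.0→138.2 °C): 198.4 × 1.99 × 38.2 = 15082 J
Total: 61967 + 450566 + 15082 = 527615 J = 528 kJ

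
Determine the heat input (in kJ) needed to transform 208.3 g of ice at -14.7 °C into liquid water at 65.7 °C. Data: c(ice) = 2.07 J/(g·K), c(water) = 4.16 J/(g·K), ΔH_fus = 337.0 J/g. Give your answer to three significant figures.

q1 (heat ice -14.7→0.0 °C): 208.3 × 2.07 × 14.7 = 6338 J
q2 (melt at 0 °C): 208.3 × 337.0 = 70197 J
q3 (heat water 0.0→65.7 °C): 208.3 × 4.16 × 65.7 = 56931 J
Total: 6338 + 70197 + 56931 = 133466 J = 133 kJ

q = 133 kJ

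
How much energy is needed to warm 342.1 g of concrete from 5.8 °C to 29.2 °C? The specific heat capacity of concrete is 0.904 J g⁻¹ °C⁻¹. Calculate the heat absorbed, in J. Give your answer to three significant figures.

q = 7240 J

q = m c ΔT = 342.1 × 0.904 × (29.2 − 5.8)
q = 342.1 × 0.904 × 23.4 = 7237 J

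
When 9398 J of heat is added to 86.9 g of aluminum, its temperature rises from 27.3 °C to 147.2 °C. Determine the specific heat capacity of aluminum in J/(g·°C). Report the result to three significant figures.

c = q / (m ΔT) = 9398 / (86.9 × 119.9)
c = 9398 / 10419.31 = 0.902 J/(g·°C)

c = 0.902 J/(g·°C)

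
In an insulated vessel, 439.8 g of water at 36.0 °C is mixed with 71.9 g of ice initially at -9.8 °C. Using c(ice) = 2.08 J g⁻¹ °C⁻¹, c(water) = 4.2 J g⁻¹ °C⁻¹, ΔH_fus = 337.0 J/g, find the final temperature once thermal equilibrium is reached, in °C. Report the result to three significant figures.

Heat to bring ice to 0 °C and melt it: q₁ = 71.9×2.08×9.8 + 71.9×337.0 = 25696 J
Heat the water can supply cooling to 0 °C: 439.8×4.2×36.0 = 66497.8 J > q₁, so all ice melts.
Energy balance: 439.8×4.2×(36.0 − T) = 25696 + 71.9×4.2×(T − 0)
1847.16(36.0 − T) = 25696 + 301.98 T
66497.8 − 25696 = 2149.14 T
T = 40801.8 / 2149.14 = 18.99 °C

T_f = 19.0 °C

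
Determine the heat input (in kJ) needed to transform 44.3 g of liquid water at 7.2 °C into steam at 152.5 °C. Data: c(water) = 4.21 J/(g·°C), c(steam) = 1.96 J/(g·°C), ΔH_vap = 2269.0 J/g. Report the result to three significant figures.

q = 122 kJ

q1 (heat water 7.2→100.0 °C): 44.3 × 4.21 × 92.8 = 17307 J
q2 (vaporize at 100 °C): 44.3 × 2269.0 = 100517 J
q3 (heat steam 100.0→152.5 °C): 44.3 × 1.96 × 52.5 = 4558 J
Total: 17307 + 100517 + 4558 = 122382 J = 122 kJ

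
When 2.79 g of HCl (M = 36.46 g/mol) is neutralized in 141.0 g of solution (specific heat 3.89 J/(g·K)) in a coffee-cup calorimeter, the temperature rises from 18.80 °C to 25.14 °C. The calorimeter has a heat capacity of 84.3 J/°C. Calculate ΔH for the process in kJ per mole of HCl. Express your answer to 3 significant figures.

|ΔT| = |25.14 − 18.80| = 6.34 °C
|q_surr| = (141.0 × 3.89 + 84.3) × 6.34 = 632.79 × 6.34 = 4012 J
n(HCl) = 2.79 / 36.46 = 0.07652 mol
Temperature rose, so q_rxn = −|q_surr| = -4.012 kJ
ΔH = q_rxn / n = -52.43 kJ/mol

ΔH = -52.4 kJ/mol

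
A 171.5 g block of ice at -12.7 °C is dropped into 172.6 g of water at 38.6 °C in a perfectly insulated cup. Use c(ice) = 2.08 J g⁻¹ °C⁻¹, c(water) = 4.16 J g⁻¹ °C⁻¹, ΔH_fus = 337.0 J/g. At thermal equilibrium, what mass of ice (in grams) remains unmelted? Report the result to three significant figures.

m_ice remaining = 103 g

Heat to warm all ice to 0 °C: 171.5×2.08×12.7 = 4530.3 J
Heat released by water cooling to 0 °C: 172.6×4.16×38.6 = 27715 J
27715 J < 4530.3 + 171.5×337.0 = 62325.8 J, so not all ice melts; final T = 0 °C.
Heat left for melting: 27715 − 4530.3 = 23184.7 J
Mass melted = 23184.7 / 337.0 = 68.80 g
Ice remaining = 171.5 − 68.80 = 102.70 g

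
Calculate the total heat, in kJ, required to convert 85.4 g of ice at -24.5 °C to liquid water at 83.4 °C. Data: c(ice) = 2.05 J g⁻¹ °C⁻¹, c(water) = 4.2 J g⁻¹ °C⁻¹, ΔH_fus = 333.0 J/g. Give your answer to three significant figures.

q = 62.6 kJ

q1 (heat ice -24.5→0.0 °C): 85.4 × 2.05 × 24.5 = 4289 J
q2 (melt at 0 °C): 85.4 × 333.0 = 28438 J
q3 (heat water 0.0→83.4 °C): 85.4 × 4.2 × 83.4 = 29914 J
Total: 4289 + 28438 + 29914 = 62641 J = 62.6 kJ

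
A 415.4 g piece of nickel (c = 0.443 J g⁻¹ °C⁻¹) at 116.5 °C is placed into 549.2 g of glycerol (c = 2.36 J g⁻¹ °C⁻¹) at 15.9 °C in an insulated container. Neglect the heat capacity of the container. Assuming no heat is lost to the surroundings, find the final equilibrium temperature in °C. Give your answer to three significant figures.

Heat lost by nickel = heat gained by glycerol.
(415.4)(0.443)(116.5 − T) = (549.2)(2.36)(T − 15.9)
184.0222 (116.5 − T) = 1296.112 (T − 15.9)
21439 − 184.0222 T = 1296.112 T − 20608
42047 = 1480.1342 T
T = 28.41 °C

T_f = 28.4 °C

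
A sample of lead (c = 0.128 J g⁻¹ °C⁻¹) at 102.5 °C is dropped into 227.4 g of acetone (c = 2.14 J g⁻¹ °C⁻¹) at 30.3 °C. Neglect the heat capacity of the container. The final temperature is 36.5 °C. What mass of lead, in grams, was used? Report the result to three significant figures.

m = 357 g

q_gained = (227.4 × 2.14) × (36.5 − 30.3) = 3017 J
q_lost = m × 0.128 × (102.5 − 36.5) = 8.448 m
m = 3017 / 8.448 = 357 g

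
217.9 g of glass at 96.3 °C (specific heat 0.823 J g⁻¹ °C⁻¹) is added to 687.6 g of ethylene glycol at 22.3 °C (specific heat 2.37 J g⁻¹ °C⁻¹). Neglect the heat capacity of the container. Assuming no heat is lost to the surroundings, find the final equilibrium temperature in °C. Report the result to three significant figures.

Heat lost by glass = heat gained by ethylene glycol.
(217.9)(0.823)(96.3 − T) = (687.6)(2.37)(T − 22.3)
179.3317 (96.3 − T) = 1629.612 (T − 22.3)
17270 − 179.3317 T = 1629.612 T − 36340
53610 = 1808.9437 T
T = 29.64 °C

T_f = 29.6 °C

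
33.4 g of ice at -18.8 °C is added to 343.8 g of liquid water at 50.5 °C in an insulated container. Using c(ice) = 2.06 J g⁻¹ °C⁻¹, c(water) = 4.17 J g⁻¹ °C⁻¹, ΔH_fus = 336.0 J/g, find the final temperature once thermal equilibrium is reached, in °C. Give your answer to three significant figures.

T_f = 38.1 °C

Heat to bring ice to 0 °C and melt it: q₁ = 33.4×2.06×18.8 + 33.4×336.0 = 12516 J
Heat the water can supply cooling to 0 °C: 343.8×4.17×50.5 = 72399.1 J > q₁, so all ice melts.
Energy balance: 343.8×4.17×(50.5 − T) = 12516 + 33.4×4.17×(T − 0)
1433.646(50.5 − T) = 12516 + 139.278 T
72399.1 − 12516 = 1572.924 T
T = 59883.1 / 1572.924 = 38.07 °C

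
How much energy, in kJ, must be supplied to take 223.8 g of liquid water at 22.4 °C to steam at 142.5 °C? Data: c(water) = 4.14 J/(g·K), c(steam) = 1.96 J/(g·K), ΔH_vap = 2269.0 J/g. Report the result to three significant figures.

q1 (heat water 22.4→100.0 °C): 223.8 × 4.14 × 77.6 = 71899 J
q2 (vaporize at 100 °C): 223.8 × 2269.0 = 507802 J
q3 (heat steam 100.0→142.5 °C): 223.8 × 1.96 × 42.5 = 18643 J
Total: 71899 + 507802 + 18643 = 598344 J = 598 kJ

q = 598 kJ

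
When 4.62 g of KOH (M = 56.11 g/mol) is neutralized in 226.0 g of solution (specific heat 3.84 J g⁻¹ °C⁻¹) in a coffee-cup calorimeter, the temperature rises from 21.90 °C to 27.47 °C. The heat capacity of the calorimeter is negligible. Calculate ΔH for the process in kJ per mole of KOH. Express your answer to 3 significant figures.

ΔH = -58.7 kJ/mol

|ΔT| = |27.47 − 21.90| = 5.57 °C
|q_surr| = (226.0 × 3.84) × 5.57 = 867.84 × 5.57 = 4834 J
n(KOH) = 4.62 / 56.11 = 0.08234 mol
Temperature rose, so q_rxn = −|q_surr| = -4.834 kJ
ΔH = q_rxn / n = -58.71 kJ/mol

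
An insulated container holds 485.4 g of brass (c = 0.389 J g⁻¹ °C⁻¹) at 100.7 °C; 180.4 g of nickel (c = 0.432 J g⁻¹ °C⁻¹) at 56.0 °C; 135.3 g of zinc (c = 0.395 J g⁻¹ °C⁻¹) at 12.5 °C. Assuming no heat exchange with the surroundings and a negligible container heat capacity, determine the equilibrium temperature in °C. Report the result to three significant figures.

Σ mᵢcᵢ(T − Tᵢ) = 0  ⇒  T = Σ mᵢcᵢTᵢ / Σ mᵢcᵢ
Σ mᵢcᵢ = 485.4×0.389 + 180.4×0.432 + 135.3×0.395 = 320.1969
Σ mᵢcᵢTᵢ = 188.8206×100.7 + 77.9328×56.0 + 53.4435×12.5 = 24047
T = 24047 / 320.1969 = 75.10 °C

T_f = 75.1 °C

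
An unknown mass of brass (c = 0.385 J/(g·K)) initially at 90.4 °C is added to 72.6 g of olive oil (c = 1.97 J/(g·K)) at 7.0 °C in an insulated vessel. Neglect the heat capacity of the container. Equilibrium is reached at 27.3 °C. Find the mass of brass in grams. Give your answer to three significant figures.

q_gained = (72.6 × 1.97) × (27.3 − 7.0) = 2903.3 J
q_lost = m × 0.385 × (90.4 − 27.3) = 24.2935 m
m = 2903.3 / 24.2935 = 120 g

m = 120 g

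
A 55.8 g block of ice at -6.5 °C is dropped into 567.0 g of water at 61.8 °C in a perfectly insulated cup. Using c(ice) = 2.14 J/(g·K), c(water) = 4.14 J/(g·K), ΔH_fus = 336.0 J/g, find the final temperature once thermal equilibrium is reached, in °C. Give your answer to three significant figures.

T_f = 48.7 °C

Heat to bring ice to 0 °C and melt it: q₁ = 55.8×2.14×6.5 + 55.8×336.0 = 19525 J
Heat the water can supply cooling to 0 °C: 567.0×4.14×61.8 = 145068 J > q₁, so all ice melts.
Energy balance: 567.0×4.14×(61.8 − T) = 19525 + 55.8×4.14×(T − 0)
2347.38(61.8 − T) = 19525 + 231.012 T
145068 − 19525 = 2578.392 T
T = 125543 / 2578.392 = 48.69 °C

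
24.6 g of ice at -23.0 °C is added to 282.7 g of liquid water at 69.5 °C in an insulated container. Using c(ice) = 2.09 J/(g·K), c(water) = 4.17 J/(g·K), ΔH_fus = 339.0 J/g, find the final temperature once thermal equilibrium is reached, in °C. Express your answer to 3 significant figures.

T_f = 56.5 °C

Heat to bring ice to 0 °C and melt it: q₁ = 24.6×2.09×23.0 + 24.6×339.0 = 9521.9 J
Heat the water can supply cooling to 0 °C: 282.7×4.17×69.5 = 81930.7 J > q₁, so all ice melts.
Energy balance: 282.7×4.17×(69.5 − T) = 9521.9 + 24.6×4.17×(T − 0)
1178.859(69.5 − T) = 9521.9 + 102.582 T
81930.7 − 9521.9 = 1281.441 T
T = 72408.8 / 1281.441 = 56.51 °C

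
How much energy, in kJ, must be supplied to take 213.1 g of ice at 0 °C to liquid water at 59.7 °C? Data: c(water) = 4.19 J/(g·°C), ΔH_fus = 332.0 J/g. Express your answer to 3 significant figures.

q1 (melt at 0 °C): 213.1 × 332.0 = 70749 J
q2 (heat water 0.0→59.7 °C): 213.1 × 4.19 × 59.7 = 53305 J
Total: 70749 + 53305 = 124054 J = 124 kJ

q = 124 kJ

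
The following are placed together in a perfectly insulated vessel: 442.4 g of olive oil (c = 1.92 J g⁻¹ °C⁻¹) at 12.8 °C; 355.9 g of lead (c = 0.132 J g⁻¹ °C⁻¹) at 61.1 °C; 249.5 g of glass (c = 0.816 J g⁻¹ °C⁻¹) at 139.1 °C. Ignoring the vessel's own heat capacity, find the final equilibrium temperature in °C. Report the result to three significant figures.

T_f = 38.2 °C

Σ mᵢcᵢ(T − Tᵢ) = 0  ⇒  T = Σ mᵢcᵢTᵢ / Σ mᵢcᵢ
Σ mᵢcᵢ = 442.4×1.92 + 355.9×0.132 + 249.5×0.816 = 1099.9788
Σ mᵢcᵢTᵢ = 849.408×12.8 + 46.9788×61.1 + 203.592×139.1 = 42062
T = 42062 / 1099.9788 = 38.24 °C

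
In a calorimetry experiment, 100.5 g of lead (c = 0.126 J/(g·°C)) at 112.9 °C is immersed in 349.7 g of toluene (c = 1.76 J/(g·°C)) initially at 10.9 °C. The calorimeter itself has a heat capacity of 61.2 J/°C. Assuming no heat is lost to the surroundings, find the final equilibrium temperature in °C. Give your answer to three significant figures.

Heat lost by lead = heat gained by toluene + calorimeter.
(100.5)(0.126)(112.9 − T) = [(349.7)(1.76) + 61.2](T − 10.9)
12.663 (112.9 − T) = 676.672 (T − 10.9)
1429.7 − 12.663 T = 676.672 T − 7375.7
8805.4 = 689.335 T
T = 12.77 °C

T_f = 12.8 °C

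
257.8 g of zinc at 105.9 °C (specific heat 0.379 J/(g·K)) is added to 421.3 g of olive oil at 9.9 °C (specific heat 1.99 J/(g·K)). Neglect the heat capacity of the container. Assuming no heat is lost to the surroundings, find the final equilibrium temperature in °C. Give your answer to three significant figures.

T_f = 19.9 °C

Heat lost by zinc = heat gained by olive oil.
(257.8)(0.379)(105.9 − T) = (421.3)(1.99)(T − 9.9)
97.7062 (105.9 − T) = 838.387 (T − 9.9)
10347 − 97.7062 T = 838.387 T − 8300.0
18647.0 = 936.0932 T
T = 19.92 °C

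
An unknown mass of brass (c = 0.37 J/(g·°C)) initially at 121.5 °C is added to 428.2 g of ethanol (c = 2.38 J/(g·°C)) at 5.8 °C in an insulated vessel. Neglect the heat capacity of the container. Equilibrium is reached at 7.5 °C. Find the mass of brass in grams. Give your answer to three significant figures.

q_gained = (428.2 × 2.38) × (7.5 − 5.8) = 1732 J
q_lost = m × 0.37 × (121.5 − 7.5) = 42.18 m
m = 1732 / 42.18 = 41.1 g

m = 41.1 g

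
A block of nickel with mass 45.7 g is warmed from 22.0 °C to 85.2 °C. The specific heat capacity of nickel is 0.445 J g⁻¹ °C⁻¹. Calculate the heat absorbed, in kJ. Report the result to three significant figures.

q = m c ΔT = 45.7 × 0.445 × (85.2 − 22.0)
q = 45.7 × 0.445 × 63.2 = 1285 J = 1.29 kJ

q = 1.29 kJ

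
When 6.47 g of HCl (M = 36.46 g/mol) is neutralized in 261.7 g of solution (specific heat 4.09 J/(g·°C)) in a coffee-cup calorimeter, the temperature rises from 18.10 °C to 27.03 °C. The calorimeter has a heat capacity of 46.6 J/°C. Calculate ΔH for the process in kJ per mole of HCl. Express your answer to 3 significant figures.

|ΔT| = |27.03 − 18.10| = 8.93 °C
|q_surr| = (261.7 × 4.09 + 46.6) × 8.93 = 1116.953 × 8.93 = 9974 J
n(HCl) = 6.47 / 36.46 = 0.1775 mol
Temperature rose, so q_rxn = −|q_surr| = -9.974 kJ
ΔH = q_rxn / n = -56.19 kJ/mol

ΔH = -56.2 kJ/mol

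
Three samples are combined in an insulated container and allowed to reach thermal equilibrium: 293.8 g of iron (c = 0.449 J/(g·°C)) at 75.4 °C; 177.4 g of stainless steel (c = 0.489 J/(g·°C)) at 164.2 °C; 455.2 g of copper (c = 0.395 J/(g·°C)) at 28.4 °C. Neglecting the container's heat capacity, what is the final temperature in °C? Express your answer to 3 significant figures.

Σ mᵢcᵢ(T − Tᵢ) = 0  ⇒  T = Σ mᵢcᵢTᵢ / Σ mᵢcᵢ
Σ mᵢcᵢ = 293.8×0.449 + 177.4×0.489 + 455.2×0.395 = 398.4688
Σ mᵢcᵢTᵢ = 131.9162×75.4 + 86.7486×164.2 + 179.804×28.4 = 29297
T = 29297 / 398.4688 = 73.52 °C

T_f = 73.5 °C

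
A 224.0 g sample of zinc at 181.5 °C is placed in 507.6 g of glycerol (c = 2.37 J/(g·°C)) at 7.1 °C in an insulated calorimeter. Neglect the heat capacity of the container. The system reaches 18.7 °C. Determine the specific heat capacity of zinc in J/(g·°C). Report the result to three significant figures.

c = 0.383 J/(g·°C)

q_gained = (507.6 × 2.37) × (18.7 − 7.1) = 13950 J
q_lost = 224.0 × c × (181.5 − 18.7) = 36467.2 c
Set equal: c = 13950 / 36467.2 = 0.383 J/(g·°C)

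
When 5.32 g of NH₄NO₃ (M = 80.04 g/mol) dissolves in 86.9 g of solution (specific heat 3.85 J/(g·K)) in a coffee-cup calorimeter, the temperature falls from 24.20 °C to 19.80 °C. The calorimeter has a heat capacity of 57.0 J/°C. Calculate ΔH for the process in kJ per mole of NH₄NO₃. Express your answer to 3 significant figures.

ΔH = 25.9 kJ/mol

|ΔT| = |19.80 − 24.20| = 4.40 °C
|q_surr| = (86.9 × 3.85 + 57.0) × 4.40 = 391.565 × 4.40 = 1723 J
n(NH₄NO₃) = 5.32 / 80.04 = 0.06647 mol
Temperature fell, so q_rxn = +|q_surr| = 1.723 kJ
ΔH = q_rxn / n = 25.92 kJ/mol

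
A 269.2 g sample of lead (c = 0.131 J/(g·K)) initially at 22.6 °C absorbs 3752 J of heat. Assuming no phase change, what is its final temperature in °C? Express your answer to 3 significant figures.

ΔT = q / (m c) = 3752 / (269.2 × 0.131) = 106.4 °C
T_f = 22.6 + 106.4 = 129.0 °C

T_f = 129 °C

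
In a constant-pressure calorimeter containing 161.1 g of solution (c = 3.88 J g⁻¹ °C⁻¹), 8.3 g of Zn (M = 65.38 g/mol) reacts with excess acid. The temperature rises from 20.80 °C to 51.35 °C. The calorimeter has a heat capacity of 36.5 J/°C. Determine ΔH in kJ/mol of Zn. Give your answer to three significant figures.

ΔH = -159 kJ/mol

|ΔT| = |51.35 − 20.80| = 30.55 °C
|q_surr| = (161.1 × 3.88 + 36.5) × 30.55 = 661.568 × 30.55 = 20210 J
n(Zn) = 8.3 / 65.38 = 0.1270 mol
Temperature rose, so q_rxn = −|q_surr| = -20.21 kJ
ΔH = q_rxn / n = -159.1 kJ/mol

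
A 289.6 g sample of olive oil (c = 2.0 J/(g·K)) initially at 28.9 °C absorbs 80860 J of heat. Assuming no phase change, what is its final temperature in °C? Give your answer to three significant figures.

T_f = 169 °C

ΔT = q / (m c) = 80860 / (289.6 × 2.0) = 139.6 °C
T_f = 28.9 + 139.6 = 168.5 °C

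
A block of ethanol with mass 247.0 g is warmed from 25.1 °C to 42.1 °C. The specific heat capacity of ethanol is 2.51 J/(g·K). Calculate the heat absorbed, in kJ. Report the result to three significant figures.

q = m c ΔT = 247.0 × 2.51 × (42.1 − 25.1)
q = 247.0 × 2.51 × 17.0 = 10540 J = 10.5 kJ

q = 10.5 kJ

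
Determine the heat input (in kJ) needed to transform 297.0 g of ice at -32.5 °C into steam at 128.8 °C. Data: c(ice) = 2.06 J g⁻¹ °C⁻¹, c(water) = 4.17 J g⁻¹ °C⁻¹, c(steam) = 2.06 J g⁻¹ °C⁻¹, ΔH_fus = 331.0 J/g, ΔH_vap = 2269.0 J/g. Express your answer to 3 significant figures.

q1 (heat ice -32.5→0.0 °C): 297.0 × 2.06 × 32.5 = 19884 J
q2 (melt at 0 °C): 297.0 × 331.0 = 98307 J
q3 (heat water 0.0→100.0 °C): 297.0 × 4.17 × 100.0 = 123849 J
q4 (vaporize at 100 °C): 297.0 × 2269.0 = 673893 J
q5 (heat steam 100.0→128.8 °C): 297.0 × 2.06 × 28.8 = 17620 J
Total: 19884 + 98307 + 123849 + 673893 + 17620 = 933553 J = 934 kJ

q = 934 kJ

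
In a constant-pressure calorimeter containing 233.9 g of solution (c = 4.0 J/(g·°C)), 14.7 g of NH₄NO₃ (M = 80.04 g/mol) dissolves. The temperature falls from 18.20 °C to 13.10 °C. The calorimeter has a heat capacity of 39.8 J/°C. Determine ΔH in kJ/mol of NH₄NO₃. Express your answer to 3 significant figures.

ΔH = 27.1 kJ/mol

|ΔT| = |13.10 − 18.20| = 5.10 °C
|q_surr| = (233.9 × 4.0 + 39.8) × 5.10 = 975.4 × 5.10 = 4975 J
n(NH₄NO₃) = 14.7 / 80.04 = 0.1837 mol
Temperature fell, so q_rxn = +|q_surr| = 4.975 kJ
ΔH = q_rxn / n = 27.08 kJ/mol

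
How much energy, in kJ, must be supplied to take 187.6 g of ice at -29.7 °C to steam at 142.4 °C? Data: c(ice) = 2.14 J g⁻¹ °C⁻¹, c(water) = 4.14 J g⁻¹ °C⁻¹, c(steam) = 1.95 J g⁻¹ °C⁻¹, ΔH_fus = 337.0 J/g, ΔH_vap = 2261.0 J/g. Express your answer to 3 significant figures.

q1 (heat ice -29.7→0.0 °C): 187.6 × 2.14 × 29.7 = 11923 J
q2 (melt at 0 °C): 187.6 × 337.0 = 63221 J
q3 (heat water 0.0→100.0 °C): 187.6 × 4.14 × 100.0 = 77666 J
q4 (vaporize at 100 °C): 187.6 × 2261.0 = 424164 J
q5 (heat steam 100.0→142.4 °C): 187.6 × 1.95 × 42.4 = 15511 J
Total: 11923 + 63221 + 77666 + 424164 + 15511 = 592485 J = 592 kJ

q = 592 kJ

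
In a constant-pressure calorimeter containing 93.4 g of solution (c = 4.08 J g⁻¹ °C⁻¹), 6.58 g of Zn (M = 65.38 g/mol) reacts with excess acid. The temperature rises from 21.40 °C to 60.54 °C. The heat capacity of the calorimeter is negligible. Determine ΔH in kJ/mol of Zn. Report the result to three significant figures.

ΔH = -148 kJ/mol

|ΔT| = |60.54 − 21.40| = 39.14 °C
|q_surr| = (93.4 × 4.08) × 39.14 = 381.072 × 39.14 = 14920 J
n(Zn) = 6.58 / 65.38 = 0.1006 mol
Temperature rose, so q_rxn = −|q_surr| = -14.92 kJ
ΔH = q_rxn / n = -148.3 kJ/mol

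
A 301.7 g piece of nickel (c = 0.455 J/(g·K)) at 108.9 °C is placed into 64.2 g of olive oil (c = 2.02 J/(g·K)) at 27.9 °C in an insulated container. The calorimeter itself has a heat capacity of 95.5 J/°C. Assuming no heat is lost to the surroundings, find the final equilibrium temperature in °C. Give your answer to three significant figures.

T_f = 58.6 °C

Heat lost by nickel = heat gained by olive oil + calorimeter.
(301.7)(0.455)(108.9 − T) = [(64.2)(2.02) + 95.5](T − 27.9)
137.2735 (108.9 − T) = 225.184 (T − 27.9)
14949 − 137.2735 T = 225.184 T − 6282.6
21231.6 = 362.4575 T
T = 58.58 °C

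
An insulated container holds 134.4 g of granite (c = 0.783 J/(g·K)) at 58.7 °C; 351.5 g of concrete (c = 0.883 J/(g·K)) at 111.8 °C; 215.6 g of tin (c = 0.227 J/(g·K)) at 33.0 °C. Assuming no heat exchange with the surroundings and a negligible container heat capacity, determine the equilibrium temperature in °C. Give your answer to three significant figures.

Σ mᵢcᵢ(T − Tᵢ) = 0  ⇒  T = Σ mᵢcᵢTᵢ / Σ mᵢcᵢ
Σ mᵢcᵢ = 134.4×0.783 + 351.5×0.883 + 215.6×0.227 = 464.5509
Σ mᵢcᵢTᵢ = 105.2352×58.7 + 310.3745×111.8 + 48.9412×33.0 = 42492
T = 42492 / 464.5509 = 91.47 °C

T_f = 91.5 °C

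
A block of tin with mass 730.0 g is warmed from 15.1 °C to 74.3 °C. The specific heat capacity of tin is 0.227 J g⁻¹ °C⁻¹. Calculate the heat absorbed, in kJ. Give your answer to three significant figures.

q = m c ΔT = 730.0 × 0.227 × (74.3 − 15.1)
q = 730.0 × 0.227 × 59.2 = 9810 J = 9.81 kJ

q = 9.81 kJ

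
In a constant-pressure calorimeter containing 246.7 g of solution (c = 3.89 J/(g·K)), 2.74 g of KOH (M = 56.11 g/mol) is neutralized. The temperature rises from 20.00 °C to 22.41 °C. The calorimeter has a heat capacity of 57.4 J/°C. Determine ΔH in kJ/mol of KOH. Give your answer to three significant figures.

|ΔT| = |22.41 − 20.00| = 2.41 °C
|q_surr| = (246.7 × 3.89 + 57.4) × 2.41 = 1017.063 × 2.41 = 2451 J
n(KOH) = 2.74 / 56.11 = 0.04883 mol
Temperature rose, so q_rxn = −|q_surr| = -2.451 kJ
ΔH = q_rxn / n = -50.19 kJ/mol

ΔH = -50.2 kJ/mol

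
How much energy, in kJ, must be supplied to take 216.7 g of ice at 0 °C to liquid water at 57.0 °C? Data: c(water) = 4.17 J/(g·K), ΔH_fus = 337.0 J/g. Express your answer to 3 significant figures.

q1 (melt at 0 °C): 216.7 × 337.0 = 73028 J
q2 (heat water 0.0→57.0 °C): 216.7 × 4.17 × 57.0 = 51507 J
Total: 73028 + 51507 = 124535 J = 125 kJ

q = 125 kJ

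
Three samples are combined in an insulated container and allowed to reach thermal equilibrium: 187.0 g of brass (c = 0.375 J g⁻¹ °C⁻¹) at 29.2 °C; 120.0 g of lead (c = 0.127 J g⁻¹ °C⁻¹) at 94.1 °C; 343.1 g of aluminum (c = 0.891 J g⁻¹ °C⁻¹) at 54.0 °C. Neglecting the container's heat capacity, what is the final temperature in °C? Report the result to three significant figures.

Σ mᵢcᵢ(T − Tᵢ) = 0  ⇒  T = Σ mᵢcᵢTᵢ / Σ mᵢcᵢ
Σ mᵢcᵢ = 187.0×0.375 + 120.0×0.127 + 343.1×0.891 = 391.0671
Σ mᵢcᵢTᵢ = 70.125×29.2 + 15.24×94.1 + 305.7021×54.0 = 19990
T = 19990 / 391.0671 = 51.12 °C

T_f = 51.1 °C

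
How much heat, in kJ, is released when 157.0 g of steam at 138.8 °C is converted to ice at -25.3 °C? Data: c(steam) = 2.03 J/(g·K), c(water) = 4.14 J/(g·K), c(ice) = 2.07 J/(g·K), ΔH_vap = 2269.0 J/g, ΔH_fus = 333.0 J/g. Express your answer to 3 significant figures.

q = 494 kJ

q1 (cool steam 138.8→100 °C): 157.0 × 2.03 × 38.8 = 12366 J
q2 (condense at 100 °C): 157.0 × 2269.0 = 356233 J
q3 (cool water 100→0 °C): 157.0 × 4.14 × 100.0 = 64998 J
q4 (freeze at 0 °C): 157.0 × 333.0 = 52281 J
q5 (cool ice 0→-25.3 °C): 157.0 × 2.07 × 25.3 = 8222 J
Total: 12366 + 356233 + 64998 + 52281 + 8222 = 494100 J = 494 kJ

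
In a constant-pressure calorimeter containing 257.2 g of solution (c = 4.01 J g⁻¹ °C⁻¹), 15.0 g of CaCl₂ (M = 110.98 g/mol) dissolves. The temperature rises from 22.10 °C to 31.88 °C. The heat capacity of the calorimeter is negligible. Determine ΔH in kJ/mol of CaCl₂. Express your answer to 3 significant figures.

ΔH = -74.6 kJ/mol

|ΔT| = |31.88 − 22.10| = 9.78 °C
|q_surr| = (257.2 × 4.01) × 9.78 = 1031.372 × 9.78 = 10090 J
n(CaCl₂) = 15.0 / 110.98 = 0.1352 mol
Temperature rose, so q_rxn = −|q_surr| = -10.09 kJ
ΔH = q_rxn / n = -74.63 kJ/mol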